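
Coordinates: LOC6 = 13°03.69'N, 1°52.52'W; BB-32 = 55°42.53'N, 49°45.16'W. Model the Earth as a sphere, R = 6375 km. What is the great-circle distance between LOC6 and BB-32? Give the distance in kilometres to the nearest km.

6264 km

LOC6: φ = +13.06150°, λ = -1.87533°
BB-32: φ = +55.70883°, λ = -49.75267°
Δφ = 42.6473°,  Δλ = -47.8773°
a = sin²(Δφ/2) + cos φ₁ cos φ₂ sin²(Δλ/2) = 0.222589
c = 2·arcsin(√a) = 0.982648 rad = 56.3016°
d = R·c = 6375 × 0.982648 = 6264.4 km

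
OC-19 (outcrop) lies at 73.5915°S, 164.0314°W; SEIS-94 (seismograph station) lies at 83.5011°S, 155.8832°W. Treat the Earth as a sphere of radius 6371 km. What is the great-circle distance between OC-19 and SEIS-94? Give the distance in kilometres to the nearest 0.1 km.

Δφ = -9.9096°,  Δλ = 8.1482°
a = sin²(Δφ/2) + cos φ₁ cos φ₂ sin²(Δλ/2) = 0.007621
c = 2·arcsin(√a) = 0.174821 rad = 10.0165°
d = R·c = 6371 × 0.174821 = 1113.8 km

1113.8 km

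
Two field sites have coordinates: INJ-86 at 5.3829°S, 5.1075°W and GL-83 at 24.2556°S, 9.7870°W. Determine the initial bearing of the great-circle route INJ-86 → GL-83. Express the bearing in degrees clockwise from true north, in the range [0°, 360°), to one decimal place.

192.9°

Δλ = -4.6795°
y = sin Δλ · cos φ₂ = -0.074380
x = cos φ₁ sin φ₂ − sin φ₁ cos φ₂ cos Δλ = -0.323752
θ = atan2(y, x) = -167.0612° → 192.9388° (mod 360°)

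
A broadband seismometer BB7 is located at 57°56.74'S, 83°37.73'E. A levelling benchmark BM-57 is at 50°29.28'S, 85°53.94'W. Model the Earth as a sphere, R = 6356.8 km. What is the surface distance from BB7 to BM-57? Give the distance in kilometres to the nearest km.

BB7: φ = -57.94567°, λ = +83.62883°
BM-57: φ = -50.48800°, λ = -85.89900°
Δφ = 7.4577°,  Δλ = -169.5278°
a = sin²(Δφ/2) + cos φ₁ cos φ₂ sin²(Δλ/2) = 0.339085
c = 2·arcsin(√a) = 1.243134 rad = 71.2263°
d = R·c = 6356.8 × 1.243134 = 7902.4 km

7902 km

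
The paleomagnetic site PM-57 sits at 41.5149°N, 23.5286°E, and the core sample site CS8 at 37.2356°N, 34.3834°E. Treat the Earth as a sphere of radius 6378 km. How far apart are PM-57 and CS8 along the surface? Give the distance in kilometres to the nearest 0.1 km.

1047.4 km

Δφ = -4.2793°,  Δλ = 10.8548°
a = sin²(Δφ/2) + cos φ₁ cos φ₂ sin²(Δλ/2) = 0.006727
c = 2·arcsin(√a) = 0.164223 rad = 9.4093°
d = R·c = 6378 × 0.164223 = 1047.4 km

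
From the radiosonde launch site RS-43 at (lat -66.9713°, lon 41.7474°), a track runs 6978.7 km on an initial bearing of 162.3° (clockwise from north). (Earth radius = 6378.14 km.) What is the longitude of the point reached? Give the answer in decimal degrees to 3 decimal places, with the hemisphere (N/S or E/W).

162.508°W

δ = d/R = 6978.7/6378.14 = 1.094159 rad
φ₂ = arcsin(sin φ₁ cos δ + cos φ₁ sin δ cos θ)
   = arcsin(-0.92031·0.45879 + 0.39119·0.88854·-0.95266) = -48.88303°
λ₂ = λ₁ + atan2(sin θ sin δ cos φ₁, cos δ − sin φ₁ sin φ₂) = -162.50817°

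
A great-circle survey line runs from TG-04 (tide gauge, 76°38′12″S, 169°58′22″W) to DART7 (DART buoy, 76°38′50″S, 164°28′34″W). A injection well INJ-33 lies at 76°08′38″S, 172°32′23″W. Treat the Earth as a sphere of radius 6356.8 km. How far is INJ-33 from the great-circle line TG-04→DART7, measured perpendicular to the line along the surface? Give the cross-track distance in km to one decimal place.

49.4 km

TG-04: φ = -76.63667°, λ = -169.97278°
DART7: φ = -76.64722°, λ = -164.47611°
INJ-33: φ = -76.14389°, λ = -172.53972°
δ₁₃ = central angle TG-04→INJ-33 = 0.013603 rad  (haversine)
θ₁₃ = bearing TG-04→INJ-33 = 307.956°,  θ₁₂ = bearing TG-04→DART7 = 93.150°
dₓₜ = R·arcsin(sin δ₁₃ · sin(θ₁₃ − θ₁₂)) = 6356.8·arcsin(0.01360·sin(214.806°)) = -49.359 km
|dₓₜ| = 49.359 km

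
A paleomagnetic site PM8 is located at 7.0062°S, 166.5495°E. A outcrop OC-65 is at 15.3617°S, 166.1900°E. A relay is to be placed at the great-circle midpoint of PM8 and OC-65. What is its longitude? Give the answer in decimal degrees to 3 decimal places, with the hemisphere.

166.372°E

Bx = cos φ₂ cos Δλ = 0.964254,  By = cos φ₂ sin Δλ = -0.006050
φₘ = atan2(sin φ₁ + sin φ₂, √((cos φ₁ + Bx)² + By²)) = -11.18400°
λₘ = λ₁ + atan2(By, cos φ₁ + Bx) = 166.37235°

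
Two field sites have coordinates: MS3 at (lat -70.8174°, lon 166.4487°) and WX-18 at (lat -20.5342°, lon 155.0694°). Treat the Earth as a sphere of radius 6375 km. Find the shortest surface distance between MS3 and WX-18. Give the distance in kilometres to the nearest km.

5645 km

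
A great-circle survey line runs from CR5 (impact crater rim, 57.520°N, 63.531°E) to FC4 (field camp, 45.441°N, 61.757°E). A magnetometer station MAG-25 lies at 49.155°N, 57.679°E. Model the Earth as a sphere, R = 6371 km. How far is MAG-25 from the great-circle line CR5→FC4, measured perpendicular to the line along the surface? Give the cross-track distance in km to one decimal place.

328.8 km

δ₁₃ = central angle CR5→MAG-25 = 0.158082 rad  (haversine)
θ₁₃ = bearing CR5→MAG-25 = 205.061°,  θ₁₂ = bearing CR5→FC4 = 185.934°
dₓₜ = R·arcsin(sin δ₁₃ · sin(θ₁₃ − θ₁₂)) = 6371·arcsin(0.15742·sin(19.127°)) = 328.780 km
|dₓₜ| = 328.780 km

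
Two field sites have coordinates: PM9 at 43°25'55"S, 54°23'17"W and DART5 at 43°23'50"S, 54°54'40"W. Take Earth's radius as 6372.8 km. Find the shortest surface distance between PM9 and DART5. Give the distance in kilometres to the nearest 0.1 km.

42.4 km

PM9: φ = -43.43194°, λ = -54.38806°
DART5: φ = -43.39722°, λ = -54.91111°
Δφ = 0.0347°,  Δλ = -0.5231°
a = sin²(Δφ/2) + cos φ₁ cos φ₂ sin²(Δλ/2) = 0.000011
c = 2·arcsin(√a) = 0.006659 rad = 0.3815°
d = R·c = 6372.8 × 0.006659 = 42.4 km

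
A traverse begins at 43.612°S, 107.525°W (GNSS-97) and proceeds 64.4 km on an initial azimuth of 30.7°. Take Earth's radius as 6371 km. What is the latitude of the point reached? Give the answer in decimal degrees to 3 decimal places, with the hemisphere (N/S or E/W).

43.113°S

δ = d/R = 64.4/6371 = 0.010108 rad
φ₂ = arcsin(sin φ₁ cos δ + cos φ₁ sin δ cos θ)
   = arcsin(-0.68977·0.99995 + 0.72403·0.01011·0.85985) = -43.11329°
λ₂ = λ₁ + atan2(sin θ sin δ cos φ₁, cos δ − sin φ₁ sin φ₂) = -107.11995°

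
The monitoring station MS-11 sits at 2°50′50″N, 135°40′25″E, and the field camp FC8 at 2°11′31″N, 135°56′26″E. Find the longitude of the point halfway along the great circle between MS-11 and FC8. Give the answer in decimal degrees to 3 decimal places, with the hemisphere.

135.807°E

MS-11: φ = +2.84722°, λ = +135.67361°
FC8: φ = +2.19194°, λ = +135.94056°
Bx = cos φ₂ cos Δλ = 0.999257,  By = cos φ₂ sin Δλ = 0.004656
φₘ = atan2(sin φ₁ + sin φ₂, √((cos φ₁ + Bx)² + By²)) = 2.51959°
λₘ = λ₁ + atan2(By, cos φ₁ + Bx) = 135.80712°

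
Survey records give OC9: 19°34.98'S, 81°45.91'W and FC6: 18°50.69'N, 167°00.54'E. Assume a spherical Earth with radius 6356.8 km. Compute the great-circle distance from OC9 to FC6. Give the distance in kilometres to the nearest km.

12818 km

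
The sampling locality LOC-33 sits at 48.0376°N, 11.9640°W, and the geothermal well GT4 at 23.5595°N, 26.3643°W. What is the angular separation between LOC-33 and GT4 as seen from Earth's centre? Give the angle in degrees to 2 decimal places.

Δφ = -24.4781°,  Δλ = -14.4003°
a = sin²(Δφ/2) + cos φ₁ cos φ₂ sin²(Δλ/2) = 0.054568
c = 2·arcsin(√a) = 0.471554 rad = 27.0181°

27.02°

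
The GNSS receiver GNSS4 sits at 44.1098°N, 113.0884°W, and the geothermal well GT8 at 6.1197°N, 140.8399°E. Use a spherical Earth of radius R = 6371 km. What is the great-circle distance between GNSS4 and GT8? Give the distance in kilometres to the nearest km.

10796 km

Δφ = -37.9901°,  Δλ = -106.0717°
a = sin²(Δφ/2) + cos φ₁ cos φ₂ sin²(Δλ/2) = 0.561719
c = 2·arcsin(√a) = 1.694551 rad = 97.0906°
d = R·c = 6371 × 1.694551 = 10796.0 km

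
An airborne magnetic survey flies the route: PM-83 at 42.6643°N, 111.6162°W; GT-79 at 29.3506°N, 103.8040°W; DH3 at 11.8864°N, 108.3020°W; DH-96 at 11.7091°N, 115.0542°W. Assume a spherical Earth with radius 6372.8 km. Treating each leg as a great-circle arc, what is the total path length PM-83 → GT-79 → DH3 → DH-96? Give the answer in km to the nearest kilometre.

4370 km

PM-83→GT-79: c = 0.256928 rad, d = 1637.35 km
GT-79→DH3: c = 0.313443 rad, d = 1997.51 km
DH3→DH-96: c = 0.115397 rad, d = 735.40 km
Total = 1637.35 + 1997.51 + 735.40 = 4370.26 km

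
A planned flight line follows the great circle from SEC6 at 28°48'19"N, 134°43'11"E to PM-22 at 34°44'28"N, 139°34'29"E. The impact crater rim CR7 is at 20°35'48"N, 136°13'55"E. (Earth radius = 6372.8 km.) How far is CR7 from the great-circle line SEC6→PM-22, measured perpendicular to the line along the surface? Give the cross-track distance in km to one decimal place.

SEC6: φ = +28.80528°, λ = +134.71972°
PM-22: φ = +34.74111°, λ = +139.57472°
CR7: φ = +20.59667°, λ = +136.23194°
δ₁₃ = central angle SEC6→CR7 = 0.145254 rad  (haversine)
θ₁₃ = bearing SEC6→CR7 = 170.173°,  θ₁₂ = bearing SEC6→PM-22 = 33.560°
dₓₜ = R·arcsin(sin δ₁₃ · sin(θ₁₃ − θ₁₂)) = 6372.8·arcsin(0.14474·sin(136.613°)) = 634.681 km
|dₓₜ| = 634.681 km

634.7 km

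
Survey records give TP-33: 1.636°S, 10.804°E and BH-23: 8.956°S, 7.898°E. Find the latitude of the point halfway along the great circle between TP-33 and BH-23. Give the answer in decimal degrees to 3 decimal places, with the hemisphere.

5.298°S

Bx = cos φ₂ cos Δλ = 0.986538,  By = cos φ₂ sin Δλ = -0.050079
φₘ = atan2(sin φ₁ + sin φ₂, √((cos φ₁ + Bx)² + By²)) = -5.29769°
λₘ = λ₁ + atan2(By, cos φ₁ + Bx) = 9.35962°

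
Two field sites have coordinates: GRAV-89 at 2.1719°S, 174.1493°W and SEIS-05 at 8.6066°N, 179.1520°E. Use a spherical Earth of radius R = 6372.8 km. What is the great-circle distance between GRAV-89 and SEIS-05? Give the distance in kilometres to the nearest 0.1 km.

Δφ = 10.7785°,  Δλ = -6.6987°
a = sin²(Δφ/2) + cos φ₁ cos φ₂ sin²(Δλ/2) = 0.012194
c = 2·arcsin(√a) = 0.221302 rad = 12.6797°
d = R·c = 6372.8 × 0.221302 = 1410.3 km

1410.3 km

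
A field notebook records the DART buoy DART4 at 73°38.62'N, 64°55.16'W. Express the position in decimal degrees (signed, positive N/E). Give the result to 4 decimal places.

+73.6437°, -64.9193°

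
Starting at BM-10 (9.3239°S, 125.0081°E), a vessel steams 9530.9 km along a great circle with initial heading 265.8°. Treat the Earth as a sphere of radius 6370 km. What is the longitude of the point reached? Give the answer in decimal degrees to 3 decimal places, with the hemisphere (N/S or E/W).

δ = d/R = 9530.9/6370 = 1.496217 rad
φ₂ = arcsin(sin φ₁ cos δ + cos φ₁ sin δ cos θ)
   = arcsin(-0.16202·0.07451 + 0.98679·0.99722·-0.07324) = -4.82666°
λ₂ = λ₁ + atan2(sin θ sin δ cos φ₁, cos δ − sin φ₁ sin φ₂) = 38.55772°

38.558°E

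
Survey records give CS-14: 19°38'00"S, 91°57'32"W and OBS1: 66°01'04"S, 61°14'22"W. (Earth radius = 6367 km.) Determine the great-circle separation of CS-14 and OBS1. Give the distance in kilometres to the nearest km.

CS-14: φ = -19.63333°, λ = -91.95889°
OBS1: φ = -66.01778°, λ = -61.23944°
Δφ = -46.3844°,  Δλ = 30.7194°
a = sin²(Δφ/2) + cos φ₁ cos φ₂ sin²(Δλ/2) = 0.181951
c = 2·arcsin(√a) = 0.881366 rad = 50.4985°
d = R·c = 6367 × 0.881366 = 5611.7 km

5612 km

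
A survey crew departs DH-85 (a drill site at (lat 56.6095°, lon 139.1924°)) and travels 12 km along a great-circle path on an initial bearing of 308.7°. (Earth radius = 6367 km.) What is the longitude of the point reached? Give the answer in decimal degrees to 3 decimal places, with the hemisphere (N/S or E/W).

139.039°E

δ = d/R = 12/6367 = 0.001885 rad
φ₂ = arcsin(sin φ₁ cos δ + cos φ₁ sin δ cos θ)
   = arcsin(0.83494·1.00000 + 0.55034·0.00188·0.62524) = 56.67692°
λ₂ = λ₁ + atan2(sin θ sin δ cos φ₁, cos δ − sin φ₁ sin φ₂) = 139.03899°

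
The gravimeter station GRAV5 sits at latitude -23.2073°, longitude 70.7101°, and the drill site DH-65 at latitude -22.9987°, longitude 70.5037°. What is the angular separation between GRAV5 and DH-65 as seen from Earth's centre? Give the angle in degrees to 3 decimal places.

0.282°

Δφ = 0.2086°,  Δλ = -0.2064°
a = sin²(Δφ/2) + cos φ₁ cos φ₂ sin²(Δλ/2) = 0.000006
c = 2·arcsin(√a) = 0.004923 rad = 0.2821°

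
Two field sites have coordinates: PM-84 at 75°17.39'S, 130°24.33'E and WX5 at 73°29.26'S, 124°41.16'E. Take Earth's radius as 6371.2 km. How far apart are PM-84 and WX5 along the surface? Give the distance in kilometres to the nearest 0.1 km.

PM-84: φ = -75.28983°, λ = +130.40550°
WX5: φ = -73.48767°, λ = +124.68600°
Δφ = 1.8022°,  Δλ = -5.7195°
a = sin²(Δφ/2) + cos φ₁ cos φ₂ sin²(Δλ/2) = 0.000427
c = 2·arcsin(√a) = 0.041329 rad = 2.3680°
d = R·c = 6371.2 × 0.041329 = 263.3 km

263.3 km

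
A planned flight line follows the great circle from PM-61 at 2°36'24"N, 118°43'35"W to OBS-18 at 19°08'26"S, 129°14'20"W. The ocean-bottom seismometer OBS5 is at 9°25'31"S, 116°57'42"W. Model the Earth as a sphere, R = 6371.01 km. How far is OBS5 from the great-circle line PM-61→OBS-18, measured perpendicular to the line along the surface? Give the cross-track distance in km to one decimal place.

PM-61: φ = +2.60667°, λ = -118.72639°
OBS-18: φ = -19.14056°, λ = -129.23889°
OBS5: φ = -9.42528°, λ = -116.96167°
δ₁₃ = central angle PM-61→OBS5 = 0.212228 rad  (haversine)
θ₁₃ = bearing PM-61→OBS5 = 171.708°,  θ₁₂ = bearing PM-61→OBS-18 = 204.991°
dₓₜ = R·arcsin(sin δ₁₃ · sin(θ₁₃ − θ₁₂)) = 6371.01·arcsin(0.21064·sin(-33.283°)) = -738.098 km
|dₓₜ| = 738.098 km

738.1 km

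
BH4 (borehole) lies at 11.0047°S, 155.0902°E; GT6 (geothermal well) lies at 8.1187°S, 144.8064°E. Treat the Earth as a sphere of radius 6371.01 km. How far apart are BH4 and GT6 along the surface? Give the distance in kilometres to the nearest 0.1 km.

Δφ = 2.8860°,  Δλ = -10.2838°
a = sin²(Δφ/2) + cos φ₁ cos φ₂ sin²(Δλ/2) = 0.008440
c = 2·arcsin(√a) = 0.183995 rad = 10.5421°
d = R·c = 6371.01 × 0.183995 = 1172.2 km

1172.2 km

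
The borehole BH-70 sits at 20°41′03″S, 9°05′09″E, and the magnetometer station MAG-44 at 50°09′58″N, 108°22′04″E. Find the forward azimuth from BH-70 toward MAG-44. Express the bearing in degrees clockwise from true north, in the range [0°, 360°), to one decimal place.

42.8°

BH-70: φ = -20.68417°, λ = +9.08583°
MAG-44: φ = +50.16611°, λ = +108.36778°
Δλ = 99.2819°
y = sin Δλ · cos φ₂ = 0.632177
x = cos φ₁ sin φ₂ − sin φ₁ cos φ₂ cos Δλ = 0.681913
θ = atan2(y, x) = 42.8325° → 42.8325° (mod 360°)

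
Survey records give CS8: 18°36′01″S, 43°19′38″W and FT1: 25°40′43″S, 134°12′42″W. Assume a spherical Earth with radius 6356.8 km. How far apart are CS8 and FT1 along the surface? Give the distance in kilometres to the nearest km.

9188 km

CS8: φ = -18.60028°, λ = -43.32722°
FT1: φ = -25.67861°, λ = -134.21167°
Δφ = -7.0783°,  Δλ = -90.8844°
a = sin²(Δφ/2) + cos φ₁ cos φ₂ sin²(Δλ/2) = 0.437485
c = 2·arcsin(√a) = 1.445439 rad = 82.8175°
d = R·c = 6356.8 × 1.445439 = 9188.4 km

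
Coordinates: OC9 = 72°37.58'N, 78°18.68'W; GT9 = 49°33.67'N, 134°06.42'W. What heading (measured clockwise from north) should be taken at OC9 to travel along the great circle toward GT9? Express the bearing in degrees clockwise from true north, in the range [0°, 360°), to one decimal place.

OC9: φ = +72.62633°, λ = -78.31133°
GT9: φ = +49.56117°, λ = -134.10700°
Δλ = -55.7957°
y = sin Δλ · cos φ₂ = -0.536447
x = cos φ₁ sin φ₂ − sin φ₁ cos φ₂ cos Δλ = -0.120727
θ = atan2(y, x) = -102.6831° → 257.3169° (mod 360°)

257.3°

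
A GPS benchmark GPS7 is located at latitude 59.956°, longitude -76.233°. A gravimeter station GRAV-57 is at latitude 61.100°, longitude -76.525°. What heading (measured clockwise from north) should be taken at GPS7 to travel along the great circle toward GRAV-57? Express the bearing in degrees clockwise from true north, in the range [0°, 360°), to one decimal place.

353.0°

Δλ = -0.2920°
y = sin Δλ · cos φ₂ = -0.002463
x = cos φ₁ sin φ₂ − sin φ₁ cos φ₂ cos Δλ = 0.019971
θ = atan2(y, x) = -7.0308° → 352.9692° (mod 360°)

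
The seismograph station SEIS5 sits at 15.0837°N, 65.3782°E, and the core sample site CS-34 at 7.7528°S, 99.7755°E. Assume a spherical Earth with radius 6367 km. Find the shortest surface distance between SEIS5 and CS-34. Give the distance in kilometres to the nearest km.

4560 km

Δφ = -22.8365°,  Δλ = 34.3973°
a = sin²(Δφ/2) + cos φ₁ cos φ₂ sin²(Δλ/2) = 0.122838
c = 2·arcsin(√a) = 0.716173 rad = 41.0337°
d = R·c = 6367 × 0.716173 = 4559.9 km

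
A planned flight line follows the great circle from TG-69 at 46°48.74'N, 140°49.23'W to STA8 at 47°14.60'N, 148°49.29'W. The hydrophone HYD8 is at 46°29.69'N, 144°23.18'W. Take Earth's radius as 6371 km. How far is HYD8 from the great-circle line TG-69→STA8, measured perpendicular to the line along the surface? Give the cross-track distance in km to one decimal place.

TG-69: φ = +46.81233°, λ = -140.82050°
STA8: φ = +47.24333°, λ = -148.82150°
HYD8: φ = +46.49483°, λ = -144.38633°
δ₁₃ = central angle TG-69→HYD8 = 0.043073 rad  (haversine)
θ₁₃ = bearing TG-69→HYD8 = 263.908°,  θ₁₂ = bearing TG-69→STA8 = 277.441°
dₓₜ = R·arcsin(sin δ₁₃ · sin(θ₁₃ − θ₁₂)) = 6371·arcsin(0.04306·sin(-13.532°)) = -64.194 km
|dₓₜ| = 64.194 km

64.2 km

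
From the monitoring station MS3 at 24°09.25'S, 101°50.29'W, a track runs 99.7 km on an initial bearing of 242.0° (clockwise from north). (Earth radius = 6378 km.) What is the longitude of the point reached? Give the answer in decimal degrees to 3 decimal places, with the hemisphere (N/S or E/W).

MS3: φ = -24.15417°, λ = -101.83817°
δ = d/R = 99.7/6378 = 0.015632 rad
φ₂ = arcsin(sin φ₁ cos δ + cos φ₁ sin δ cos θ)
   = arcsin(-0.40919·0.99988 + 0.91245·0.01563·-0.46947) = -24.57218°
λ₂ = λ₁ + atan2(sin θ sin δ cos φ₁, cos δ − sin φ₁ sin φ₂) = -102.70772°

102.708°W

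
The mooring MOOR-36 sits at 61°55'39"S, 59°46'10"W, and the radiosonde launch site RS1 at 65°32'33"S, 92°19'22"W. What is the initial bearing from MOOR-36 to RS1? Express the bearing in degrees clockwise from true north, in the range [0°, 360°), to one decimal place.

MOOR-36: φ = -61.92750°, λ = -59.76944°
RS1: φ = -65.54250°, λ = -92.32278°
Δλ = -32.5533°
y = sin Δλ · cos φ₂ = -0.222777
x = cos φ₁ sin φ₂ − sin φ₁ cos φ₂ cos Δλ = -0.120445
θ = atan2(y, x) = -118.3981° → 241.6019° (mod 360°)

241.6°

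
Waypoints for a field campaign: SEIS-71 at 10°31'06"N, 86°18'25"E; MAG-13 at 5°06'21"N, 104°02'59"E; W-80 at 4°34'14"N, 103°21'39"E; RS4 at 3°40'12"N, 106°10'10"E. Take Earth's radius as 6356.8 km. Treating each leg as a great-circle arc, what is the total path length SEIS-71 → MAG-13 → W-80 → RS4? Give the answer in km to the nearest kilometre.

SEIS-71: φ = +10.51833°, λ = +86.30694°
MAG-13: φ = +5.10583°, λ = +104.04972°
W-80: φ = +4.57056°, λ = +103.36083°
RS4: φ = +3.67000°, λ = +106.16944°
SEIS-71→MAG-13: c = 0.320873 rad, d = 2039.72 km
MAG-13→W-80: c = 0.015192 rad, d = 96.58 km
W-80→RS4: c = 0.051357 rad, d = 326.46 km
Total = 2039.72 + 96.58 + 326.46 = 2462.76 km

2463 km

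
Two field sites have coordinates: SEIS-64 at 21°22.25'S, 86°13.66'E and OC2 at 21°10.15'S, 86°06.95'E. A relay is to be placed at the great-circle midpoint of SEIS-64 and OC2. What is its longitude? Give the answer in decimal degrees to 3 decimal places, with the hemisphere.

86.172°E

SEIS-64: φ = -21.37083°, λ = +86.22767°
OC2: φ = -21.16917°, λ = +86.11583°
Bx = cos φ₂ cos Δλ = 0.932516,  By = cos φ₂ sin Δλ = -0.001820
φₘ = atan2(sin φ₁ + sin φ₂, √((cos φ₁ + Bx)² + By²)) = -21.27001°
λₘ = λ₁ + atan2(By, cos φ₁ + Bx) = 86.17171°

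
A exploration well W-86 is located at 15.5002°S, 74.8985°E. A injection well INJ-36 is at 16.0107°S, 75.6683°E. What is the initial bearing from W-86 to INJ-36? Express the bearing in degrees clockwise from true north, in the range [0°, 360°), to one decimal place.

124.7°

Δλ = 0.7698°
y = sin Δλ · cos φ₂ = 0.012914
x = cos φ₁ sin φ₂ − sin φ₁ cos φ₂ cos Δλ = -0.008933
θ = atan2(y, x) = 124.6727° → 124.6727° (mod 360°)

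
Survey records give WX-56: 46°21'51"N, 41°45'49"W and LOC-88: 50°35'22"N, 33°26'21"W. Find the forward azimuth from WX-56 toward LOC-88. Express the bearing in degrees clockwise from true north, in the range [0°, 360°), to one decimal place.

49.5°

WX-56: φ = +46.36417°, λ = -41.76361°
LOC-88: φ = +50.58944°, λ = -33.43917°
Δλ = 8.3244°
y = sin Δλ · cos φ₂ = 0.091916
x = cos φ₁ sin φ₂ − sin φ₁ cos φ₂ cos Δλ = 0.078519
θ = atan2(y, x) = 49.4943° → 49.4943° (mod 360°)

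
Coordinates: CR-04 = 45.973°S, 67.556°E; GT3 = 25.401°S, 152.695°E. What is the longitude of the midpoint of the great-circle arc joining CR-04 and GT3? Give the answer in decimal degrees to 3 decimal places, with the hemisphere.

116.953°E

Bx = cos φ₂ cos Δλ = 0.076547,  By = cos φ₂ sin Δλ = 0.900079
φₘ = atan2(sin φ₁ + sin φ₂, √((cos φ₁ + Bx)² + By²)) = -44.07828°
λₘ = λ₁ + atan2(By, cos φ₁ + Bx) = 116.95294°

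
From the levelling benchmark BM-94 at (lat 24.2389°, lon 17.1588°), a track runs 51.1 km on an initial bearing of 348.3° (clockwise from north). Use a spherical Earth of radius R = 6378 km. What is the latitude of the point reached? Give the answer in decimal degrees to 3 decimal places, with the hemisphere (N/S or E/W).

δ = d/R = 51.1/6378 = 0.008012 rad
φ₂ = arcsin(sin φ₁ cos δ + cos φ₁ sin δ cos θ)
   = arcsin(0.41054·0.99997 + 0.91184·0.00801·0.97922) = 24.68838°
λ₂ = λ₁ + atan2(sin θ sin δ cos φ₁, cos δ − sin φ₁ sin φ₂) = 17.05635°

24.688°N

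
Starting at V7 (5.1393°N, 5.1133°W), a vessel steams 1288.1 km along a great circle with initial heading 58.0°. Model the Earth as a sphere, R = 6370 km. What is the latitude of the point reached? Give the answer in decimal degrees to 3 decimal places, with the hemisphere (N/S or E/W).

11.172°N

δ = d/R = 1288.1/6370 = 0.202214 rad
φ₂ = arcsin(sin φ₁ cos δ + cos φ₁ sin δ cos θ)
   = arcsin(0.08958·0.97962 + 0.99598·0.20084·0.52992) = 11.17186°
λ₂ = λ₁ + atan2(sin θ sin δ cos φ₁, cos δ − sin φ₁ sin φ₂) = 4.88450°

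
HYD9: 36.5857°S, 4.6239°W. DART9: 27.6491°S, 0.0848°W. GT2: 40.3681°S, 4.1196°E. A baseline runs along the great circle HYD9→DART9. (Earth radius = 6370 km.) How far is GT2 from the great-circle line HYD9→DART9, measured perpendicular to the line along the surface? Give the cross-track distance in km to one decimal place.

862.2 km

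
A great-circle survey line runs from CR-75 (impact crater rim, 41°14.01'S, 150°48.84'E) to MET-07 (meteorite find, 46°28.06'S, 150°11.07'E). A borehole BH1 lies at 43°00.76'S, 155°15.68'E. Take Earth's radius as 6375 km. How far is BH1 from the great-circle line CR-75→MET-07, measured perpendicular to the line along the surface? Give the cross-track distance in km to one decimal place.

CR-75: φ = -41.23350°, λ = +150.81400°
MET-07: φ = -46.46767°, λ = +150.18450°
BH1: φ = -43.01267°, λ = +155.26133°
δ₁₃ = central angle CR-75→BH1 = 0.065399 rad  (haversine)
θ₁₃ = bearing CR-75→BH1 = 119.820°,  θ₁₂ = bearing CR-75→MET-07 = 184.740°
dₓₜ = R·arcsin(sin δ₁₃ · sin(θ₁₃ − θ₁₂)) = 6375·arcsin(0.06535·sin(-64.920°)) = -377.565 km
|dₓₜ| = 377.565 km

377.6 km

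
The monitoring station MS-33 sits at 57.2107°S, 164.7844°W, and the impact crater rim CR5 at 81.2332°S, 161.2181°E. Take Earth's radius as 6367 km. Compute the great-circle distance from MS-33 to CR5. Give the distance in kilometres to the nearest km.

2882 km

Δφ = -24.0225°,  Δλ = -33.9975°
a = sin²(Δφ/2) + cos φ₁ cos φ₂ sin²(Δλ/2) = 0.050362
c = 2·arcsin(√a) = 0.452684 rad = 25.9369°
d = R·c = 6367 × 0.452684 = 2882.2 km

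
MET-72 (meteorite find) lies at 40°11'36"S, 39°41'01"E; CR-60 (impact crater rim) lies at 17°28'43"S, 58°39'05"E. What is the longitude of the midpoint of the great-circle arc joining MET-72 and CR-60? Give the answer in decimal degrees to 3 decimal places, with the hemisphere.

50.226°E

MET-72: φ = -40.19333°, λ = +39.68361°
CR-60: φ = -17.47861°, λ = +58.65139°
Bx = cos φ₂ cos Δλ = 0.902038,  By = cos φ₂ sin Δλ = 0.310029
φₘ = atan2(sin φ₁ + sin φ₂, √((cos φ₁ + Bx)² + By²)) = -29.16618°
λₘ = λ₁ + atan2(By, cos φ₁ + Bx) = 50.22587°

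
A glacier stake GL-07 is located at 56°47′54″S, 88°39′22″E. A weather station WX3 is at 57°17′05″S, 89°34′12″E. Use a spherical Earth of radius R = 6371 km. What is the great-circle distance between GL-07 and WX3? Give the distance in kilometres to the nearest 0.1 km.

GL-07: φ = -56.79833°, λ = +88.65611°
WX3: φ = -57.28472°, λ = +89.57000°
Δφ = -0.4864°,  Δλ = 0.9139°
a = sin²(Δφ/2) + cos φ₁ cos φ₂ sin²(Δλ/2) = 0.000037
c = 2·arcsin(√a) = 0.012139 rad = 0.6955°
d = R·c = 6371 × 0.012139 = 77.3 km

77.3 km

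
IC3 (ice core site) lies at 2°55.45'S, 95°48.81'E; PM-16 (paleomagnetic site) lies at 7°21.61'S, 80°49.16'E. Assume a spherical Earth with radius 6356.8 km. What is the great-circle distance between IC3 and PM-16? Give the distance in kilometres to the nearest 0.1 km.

IC3: φ = -2.92417°, λ = +95.81350°
PM-16: φ = -7.36017°, λ = +80.81933°
Δφ = -4.4360°,  Δλ = -14.9942°
a = sin²(Δφ/2) + cos φ₁ cos φ₂ sin²(Δλ/2) = 0.018359
c = 2·arcsin(√a) = 0.271831 rad = 15.5747°
d = R·c = 6356.8 × 0.271831 = 1728.0 km

1728.0 km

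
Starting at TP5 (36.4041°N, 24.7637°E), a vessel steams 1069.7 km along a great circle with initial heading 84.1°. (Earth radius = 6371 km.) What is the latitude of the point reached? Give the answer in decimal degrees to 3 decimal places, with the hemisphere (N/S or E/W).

36.795°N

δ = d/R = 1069.7/6371 = 0.167901 rad
φ₂ = arcsin(sin φ₁ cos δ + cos φ₁ sin δ cos θ)
   = arcsin(0.59348·0.98594 + 0.80485·0.16711·0.10279) = 36.79520°
λ₂ = λ₁ + atan2(sin θ sin δ cos φ₁, cos δ − sin φ₁ sin φ₂) = 36.74443°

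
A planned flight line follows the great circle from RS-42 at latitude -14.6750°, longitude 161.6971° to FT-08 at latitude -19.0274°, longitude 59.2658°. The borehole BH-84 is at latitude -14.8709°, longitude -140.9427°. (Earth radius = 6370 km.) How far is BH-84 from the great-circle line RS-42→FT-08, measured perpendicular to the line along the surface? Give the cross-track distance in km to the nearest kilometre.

δ₁₃ = central angle RS-42→BH-84 = 0.965139 rad  (haversine)
θ₁₃ = bearing RS-42→BH-84 = 98.126°,  θ₁₂ = bearing RS-42→FT-08 = 248.324°
dₓₜ = R·arcsin(sin δ₁₃ · sin(θ₁₃ − θ₁₂)) = 6370·arcsin(0.82213·sin(-150.198°)) = -2681.281 km
|dₓₜ| = 2681.281 km

2681 km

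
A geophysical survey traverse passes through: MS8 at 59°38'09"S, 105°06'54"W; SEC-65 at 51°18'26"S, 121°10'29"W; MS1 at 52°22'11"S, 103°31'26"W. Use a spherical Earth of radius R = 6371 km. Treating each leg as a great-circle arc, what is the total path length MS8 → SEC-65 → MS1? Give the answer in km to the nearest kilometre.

MS8: φ = -59.63583°, λ = -105.11500°
SEC-65: φ = -51.30722°, λ = -121.17472°
MS1: φ = -52.36972°, λ = -103.52389°
MS8→SEC-65: c = 0.214321 rad, d = 1365.44 km
SEC-65→MS1: c = 0.190768 rad, d = 1215.38 km
Total = 1365.44 + 1215.38 = 2580.82 km

2581 km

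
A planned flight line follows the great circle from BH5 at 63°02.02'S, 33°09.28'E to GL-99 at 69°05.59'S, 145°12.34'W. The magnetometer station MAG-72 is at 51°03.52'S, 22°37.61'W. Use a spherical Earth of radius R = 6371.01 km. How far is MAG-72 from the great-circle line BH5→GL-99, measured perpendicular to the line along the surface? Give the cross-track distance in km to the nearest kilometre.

3478 km

BH5: φ = -63.03367°, λ = +33.15467°
GL-99: φ = -69.09317°, λ = -145.20567°
MAG-72: φ = -51.05867°, λ = -22.62683°
δ₁₃ = central angle BH5→MAG-72 = 0.548128 rad  (haversine)
θ₁₃ = bearing BH5→MAG-72 = 265.853°,  θ₁₂ = bearing BH5→GL-99 = 180.789°
dₓₜ = R·arcsin(sin δ₁₃ · sin(θ₁₃ − θ₁₂)) = 6371.01·arcsin(0.52109·sin(85.064°)) = 3477.715 km
|dₓₜ| = 3477.715 km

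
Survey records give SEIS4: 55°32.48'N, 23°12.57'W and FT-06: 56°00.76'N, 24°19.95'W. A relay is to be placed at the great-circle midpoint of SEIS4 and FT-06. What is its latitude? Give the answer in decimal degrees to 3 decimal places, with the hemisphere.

55.778°N

SEIS4: φ = +55.54133°, λ = -23.20950°
FT-06: φ = +56.01267°, λ = -24.33250°
Bx = cos φ₂ cos Δλ = 0.558902,  By = cos φ₂ sin Δλ = -0.010956
φₘ = atan2(sin φ₁ + sin φ₂, √((cos φ₁ + Bx)² + By²)) = 55.77828°
λₘ = λ₁ + atan2(By, cos φ₁ + Bx) = -23.76760°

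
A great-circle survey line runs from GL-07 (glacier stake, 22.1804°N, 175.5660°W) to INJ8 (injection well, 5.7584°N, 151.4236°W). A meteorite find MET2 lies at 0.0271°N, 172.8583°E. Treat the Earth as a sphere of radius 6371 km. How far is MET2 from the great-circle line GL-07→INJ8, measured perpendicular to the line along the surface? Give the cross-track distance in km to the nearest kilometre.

δ₁₃ = central angle GL-07→MET2 = 0.433874 rad  (haversine)
θ₁₃ = bearing GL-07→MET2 = 208.511°,  θ₁₂ = bearing GL-07→INJ8 = 121.549°
dₓₜ = R·arcsin(sin δ₁₃ · sin(θ₁₃ − θ₁₂)) = 6371·arcsin(0.42039·sin(86.962°)) = 2760.065 km
|dₓₜ| = 2760.065 km

2760 km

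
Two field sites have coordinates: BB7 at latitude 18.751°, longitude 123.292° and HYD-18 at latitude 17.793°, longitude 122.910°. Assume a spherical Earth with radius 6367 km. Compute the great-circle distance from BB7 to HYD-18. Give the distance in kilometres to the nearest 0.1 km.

113.8 km

Δφ = -0.9580°,  Δλ = -0.3820°
a = sin²(Δφ/2) + cos φ₁ cos φ₂ sin²(Δλ/2) = 0.000080
c = 2·arcsin(√a) = 0.017879 rad = 1.0244°
d = R·c = 6367 × 0.017879 = 113.8 km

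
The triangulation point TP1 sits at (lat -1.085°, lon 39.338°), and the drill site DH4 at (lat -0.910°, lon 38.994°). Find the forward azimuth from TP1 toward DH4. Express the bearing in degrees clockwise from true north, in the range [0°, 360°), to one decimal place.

Δλ = -0.3440°
y = sin Δλ · cos φ₂ = -0.006003
x = cos φ₁ sin φ₂ − sin φ₁ cos φ₂ cos Δλ = 0.003054
θ = atan2(y, x) = -63.0362° → 296.9638° (mod 360°)

297.0°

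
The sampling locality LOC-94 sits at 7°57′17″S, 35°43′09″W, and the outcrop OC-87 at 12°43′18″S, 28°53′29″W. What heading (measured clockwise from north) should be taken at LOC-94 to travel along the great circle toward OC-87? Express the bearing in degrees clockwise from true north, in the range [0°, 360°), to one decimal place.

LOC-94: φ = -7.95472°, λ = -35.71917°
OC-87: φ = -12.72167°, λ = -28.89139°
Δλ = 6.8278°
y = sin Δλ · cos φ₂ = 0.115967
x = cos φ₁ sin φ₂ − sin φ₁ cos φ₂ cos Δλ = -0.084060
θ = atan2(y, x) = 125.9370° → 125.9370° (mod 360°)

125.9°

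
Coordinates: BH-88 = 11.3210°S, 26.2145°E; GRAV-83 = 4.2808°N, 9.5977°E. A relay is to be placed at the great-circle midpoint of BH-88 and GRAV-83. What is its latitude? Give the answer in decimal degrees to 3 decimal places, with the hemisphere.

3.557°S

Bx = cos φ₂ cos Δλ = 0.955565,  By = cos φ₂ sin Δλ = -0.285172
φₘ = atan2(sin φ₁ + sin φ₂, √((cos φ₁ + Bx)² + By²)) = -3.55734°
λₘ = λ₁ + atan2(By, cos φ₁ + Bx) = 17.83559°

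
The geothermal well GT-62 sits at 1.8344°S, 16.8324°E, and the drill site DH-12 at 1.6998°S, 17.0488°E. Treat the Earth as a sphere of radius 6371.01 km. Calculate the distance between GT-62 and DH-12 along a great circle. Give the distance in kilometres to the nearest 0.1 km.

28.3 km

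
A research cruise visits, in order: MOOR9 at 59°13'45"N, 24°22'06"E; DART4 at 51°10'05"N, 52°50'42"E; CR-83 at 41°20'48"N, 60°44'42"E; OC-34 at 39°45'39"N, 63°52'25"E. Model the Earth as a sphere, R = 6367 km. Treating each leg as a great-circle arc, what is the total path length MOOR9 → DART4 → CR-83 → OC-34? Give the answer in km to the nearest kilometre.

3560 km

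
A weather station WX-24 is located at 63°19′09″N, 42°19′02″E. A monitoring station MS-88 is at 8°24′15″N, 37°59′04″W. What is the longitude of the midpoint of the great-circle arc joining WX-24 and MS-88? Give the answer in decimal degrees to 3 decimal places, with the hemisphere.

15.415°W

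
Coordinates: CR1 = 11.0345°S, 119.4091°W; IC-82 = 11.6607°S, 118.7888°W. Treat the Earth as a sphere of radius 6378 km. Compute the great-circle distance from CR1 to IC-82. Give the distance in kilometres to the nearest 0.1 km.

97.2 km

Δφ = -0.6262°,  Δλ = 0.6203°
a = sin²(Δφ/2) + cos φ₁ cos φ₂ sin²(Δλ/2) = 0.000058
c = 2·arcsin(√a) = 0.015235 rad = 0.8729°
d = R·c = 6378 × 0.015235 = 97.2 km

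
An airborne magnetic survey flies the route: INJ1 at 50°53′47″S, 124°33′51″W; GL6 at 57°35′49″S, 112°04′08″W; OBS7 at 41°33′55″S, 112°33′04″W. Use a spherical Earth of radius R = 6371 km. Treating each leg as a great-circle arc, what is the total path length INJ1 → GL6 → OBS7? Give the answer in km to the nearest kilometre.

INJ1: φ = -50.89639°, λ = -124.56417°
GL6: φ = -57.59694°, λ = -112.06889°
OBS7: φ = -41.56528°, λ = -112.55111°
INJ1→GL6: c = 0.172470 rad, d = 1098.81 km
GL6→OBS7: c = 0.279857 rad, d = 1782.97 km
Total = 1098.81 + 1782.97 = 2881.77 km

2882 km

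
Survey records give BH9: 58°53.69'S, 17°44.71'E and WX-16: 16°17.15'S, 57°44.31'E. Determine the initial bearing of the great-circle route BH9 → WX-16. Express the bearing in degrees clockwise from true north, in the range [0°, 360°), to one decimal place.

BH9: φ = -58.89483°, λ = +17.74517°
WX-16: φ = -16.28583°, λ = +57.73850°
Δλ = 39.9933°
y = sin Δλ · cos φ₂ = 0.616910
x = cos φ₁ sin φ₂ − sin φ₁ cos φ₂ cos Δλ = 0.484773
θ = atan2(y, x) = 51.8394° → 51.8394° (mod 360°)

51.8°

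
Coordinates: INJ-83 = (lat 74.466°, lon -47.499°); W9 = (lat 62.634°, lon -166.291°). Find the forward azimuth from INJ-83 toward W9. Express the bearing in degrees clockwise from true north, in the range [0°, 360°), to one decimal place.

318.2°

Δλ = -118.7920°
y = sin Δλ · cos φ₂ = -0.402845
x = cos φ₁ sin φ₂ − sin φ₁ cos φ₂ cos Δλ = 0.451145
θ = atan2(y, x) = -41.7629° → 318.2371° (mod 360°)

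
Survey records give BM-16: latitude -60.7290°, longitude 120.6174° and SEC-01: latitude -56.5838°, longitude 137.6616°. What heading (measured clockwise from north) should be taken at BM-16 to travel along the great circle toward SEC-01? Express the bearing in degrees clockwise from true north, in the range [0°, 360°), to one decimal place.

Δλ = 17.0442°
y = sin Δλ · cos φ₂ = 0.161420
x = cos φ₁ sin φ₂ − sin φ₁ cos φ₂ cos Δλ = 0.051185
θ = atan2(y, x) = 72.4067° → 72.4067° (mod 360°)

72.4°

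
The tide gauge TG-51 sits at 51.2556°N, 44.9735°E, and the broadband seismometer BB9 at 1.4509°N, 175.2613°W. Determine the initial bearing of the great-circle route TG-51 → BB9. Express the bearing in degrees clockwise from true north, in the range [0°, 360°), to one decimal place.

Δλ = 139.7652°
y = sin Δλ · cos φ₂ = 0.645714
x = cos φ₁ sin φ₂ − sin φ₁ cos φ₂ cos Δλ = 0.611069
θ = atan2(y, x) = 46.5790° → 46.5790° (mod 360°)

46.6°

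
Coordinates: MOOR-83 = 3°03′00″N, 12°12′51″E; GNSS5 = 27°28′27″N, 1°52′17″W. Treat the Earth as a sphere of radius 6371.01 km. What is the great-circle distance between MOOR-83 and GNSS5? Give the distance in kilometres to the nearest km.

MOOR-83: φ = +3.05000°, λ = +12.21417°
GNSS5: φ = +27.47417°, λ = -1.87139°
Δφ = 24.4242°,  Δλ = -14.0856°
a = sin²(Δφ/2) + cos φ₁ cos φ₂ sin²(Δλ/2) = 0.058064
c = 2·arcsin(√a) = 0.486721 rad = 27.8870°
d = R·c = 6371.01 × 0.486721 = 3100.9 km

3101 km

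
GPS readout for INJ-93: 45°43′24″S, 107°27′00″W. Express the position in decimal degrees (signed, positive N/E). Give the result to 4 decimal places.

-45.7233°, -107.4500°

lat: 45.7233° S → -45.7233°
lon: 107.4500° W → -107.4500°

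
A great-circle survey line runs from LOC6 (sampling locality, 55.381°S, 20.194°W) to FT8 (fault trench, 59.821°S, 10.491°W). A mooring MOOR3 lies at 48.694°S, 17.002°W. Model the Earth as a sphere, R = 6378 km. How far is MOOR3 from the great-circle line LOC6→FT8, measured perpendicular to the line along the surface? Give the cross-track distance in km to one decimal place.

691.4 km

δ₁₃ = central angle LOC6→MOOR3 = 0.121604 rad  (haversine)
θ₁₃ = bearing LOC6→MOOR3 = 17.638°,  θ₁₂ = bearing LOC6→FT8 = 134.525°
dₓₜ = R·arcsin(sin δ₁₃ · sin(θ₁₃ − θ₁₂)) = 6378·arcsin(0.12130·sin(-116.888°)) = -691.397 km
|dₓₜ| = 691.397 km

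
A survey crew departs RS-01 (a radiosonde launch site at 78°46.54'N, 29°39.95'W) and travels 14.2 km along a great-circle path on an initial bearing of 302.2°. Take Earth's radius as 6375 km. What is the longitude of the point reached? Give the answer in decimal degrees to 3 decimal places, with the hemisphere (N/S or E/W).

RS-01: φ = +78.77567°, λ = -29.66583°
δ = d/R = 14.2/6375 = 0.002227 rad
φ₂ = arcsin(sin φ₁ cos δ + cos φ₁ sin δ cos θ)
   = arcsin(0.98087·1.00000 + 0.19465·0.00223·0.53288) = 78.84316°
λ₂ = λ₁ + atan2(sin θ sin δ cos φ₁, cos δ − sin φ₁ sin φ₂) = -30.22396°

30.224°W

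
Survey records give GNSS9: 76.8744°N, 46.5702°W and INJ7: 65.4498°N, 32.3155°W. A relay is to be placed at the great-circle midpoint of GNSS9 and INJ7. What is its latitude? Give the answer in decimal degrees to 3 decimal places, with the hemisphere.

71.286°N

Bx = cos φ₂ cos Δλ = 0.402698,  By = cos φ₂ sin Δλ = 0.102307
φₘ = atan2(sin φ₁ + sin φ₂, √((cos φ₁ + Bx)² + By²)) = 71.28582°
λₘ = λ₁ + atan2(By, cos φ₁ + Bx) = -37.34320°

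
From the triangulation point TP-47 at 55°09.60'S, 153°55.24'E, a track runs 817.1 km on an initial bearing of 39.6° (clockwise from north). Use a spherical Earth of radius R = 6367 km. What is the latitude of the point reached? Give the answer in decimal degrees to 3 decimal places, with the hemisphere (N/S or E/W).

TP-47: φ = -55.16000°, λ = +153.92067°
δ = d/R = 817.1/6367 = 0.128334 rad
φ₂ = arcsin(sin φ₁ cos δ + cos φ₁ sin δ cos θ)
   = arcsin(-0.82075·0.99178 + 0.57129·0.12798·0.77051) = -49.25884°
λ₂ = λ₁ + atan2(sin θ sin δ cos φ₁, cos δ − sin φ₁ sin φ₂) = 161.10126°

49.259°S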